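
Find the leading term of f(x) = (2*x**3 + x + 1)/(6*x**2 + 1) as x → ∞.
x/3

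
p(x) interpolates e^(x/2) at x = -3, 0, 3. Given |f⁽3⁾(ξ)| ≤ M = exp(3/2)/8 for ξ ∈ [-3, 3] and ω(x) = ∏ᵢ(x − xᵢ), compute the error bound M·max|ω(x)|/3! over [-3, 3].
sqrt(3)*exp(3/2)/8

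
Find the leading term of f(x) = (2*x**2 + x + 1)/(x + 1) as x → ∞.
2*x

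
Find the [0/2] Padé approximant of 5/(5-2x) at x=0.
1/(1 - 2*x/5)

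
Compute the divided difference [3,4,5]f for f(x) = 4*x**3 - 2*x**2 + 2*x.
46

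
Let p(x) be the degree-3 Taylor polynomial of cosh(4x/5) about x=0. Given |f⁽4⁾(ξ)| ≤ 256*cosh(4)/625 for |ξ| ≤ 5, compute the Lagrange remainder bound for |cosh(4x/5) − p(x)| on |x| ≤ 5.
32*cosh(4)/3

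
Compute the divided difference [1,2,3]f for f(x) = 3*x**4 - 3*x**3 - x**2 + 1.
56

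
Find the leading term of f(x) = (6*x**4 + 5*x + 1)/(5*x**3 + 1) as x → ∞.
6*x/5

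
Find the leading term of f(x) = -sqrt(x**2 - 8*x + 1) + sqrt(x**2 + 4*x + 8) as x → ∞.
6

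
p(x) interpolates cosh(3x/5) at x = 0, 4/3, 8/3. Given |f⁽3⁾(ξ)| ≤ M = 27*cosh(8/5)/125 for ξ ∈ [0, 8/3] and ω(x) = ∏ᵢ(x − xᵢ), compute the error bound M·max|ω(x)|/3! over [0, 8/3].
64*sqrt(3)*cosh(8/5)/3375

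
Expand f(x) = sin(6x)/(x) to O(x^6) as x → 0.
6 - 36*x**2 + 324*x**4/5 + O(x**6)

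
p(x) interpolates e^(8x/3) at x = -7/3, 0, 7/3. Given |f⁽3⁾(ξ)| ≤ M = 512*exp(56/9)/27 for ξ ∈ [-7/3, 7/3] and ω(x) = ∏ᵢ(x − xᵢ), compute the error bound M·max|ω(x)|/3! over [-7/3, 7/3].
175616*sqrt(3)*exp(56/9)/19683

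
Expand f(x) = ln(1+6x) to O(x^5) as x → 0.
6*x - 18*x**2 + 72*x**3 - 324*x**4 + O(x**5)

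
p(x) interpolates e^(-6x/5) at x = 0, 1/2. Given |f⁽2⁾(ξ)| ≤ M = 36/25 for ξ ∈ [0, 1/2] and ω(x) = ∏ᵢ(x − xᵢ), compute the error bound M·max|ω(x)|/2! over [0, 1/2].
9/200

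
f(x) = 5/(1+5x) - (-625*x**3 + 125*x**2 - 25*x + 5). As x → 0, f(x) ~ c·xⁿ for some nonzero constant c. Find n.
4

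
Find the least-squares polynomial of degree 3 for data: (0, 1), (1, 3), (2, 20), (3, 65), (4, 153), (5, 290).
76/63 + (-1105/378)x + (79/36)x² + (215/108)x³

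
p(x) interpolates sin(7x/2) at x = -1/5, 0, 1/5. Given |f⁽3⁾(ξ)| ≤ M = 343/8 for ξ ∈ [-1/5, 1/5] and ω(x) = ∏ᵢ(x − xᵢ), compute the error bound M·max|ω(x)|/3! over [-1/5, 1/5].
343*sqrt(3)/27000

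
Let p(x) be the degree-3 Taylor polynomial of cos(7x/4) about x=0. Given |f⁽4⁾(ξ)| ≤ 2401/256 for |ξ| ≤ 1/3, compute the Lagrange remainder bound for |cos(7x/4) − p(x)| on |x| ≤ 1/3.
2401/497664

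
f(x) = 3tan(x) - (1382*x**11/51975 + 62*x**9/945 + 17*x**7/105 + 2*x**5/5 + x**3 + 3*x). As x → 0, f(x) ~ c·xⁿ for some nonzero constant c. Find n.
13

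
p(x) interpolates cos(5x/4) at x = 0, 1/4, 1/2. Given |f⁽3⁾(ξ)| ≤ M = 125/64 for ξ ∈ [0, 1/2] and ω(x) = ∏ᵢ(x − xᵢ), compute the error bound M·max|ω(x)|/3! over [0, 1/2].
125*sqrt(3)/110592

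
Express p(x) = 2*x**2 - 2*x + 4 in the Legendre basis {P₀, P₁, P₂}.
(14/3)P₀ + (-2)P₁ + (4/3)P₂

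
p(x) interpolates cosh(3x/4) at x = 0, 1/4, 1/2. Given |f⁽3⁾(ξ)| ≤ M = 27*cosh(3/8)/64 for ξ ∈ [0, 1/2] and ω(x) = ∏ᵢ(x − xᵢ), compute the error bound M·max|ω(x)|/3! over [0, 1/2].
sqrt(3)*cosh(3/8)/4096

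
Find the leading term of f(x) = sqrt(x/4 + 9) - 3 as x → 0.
x/24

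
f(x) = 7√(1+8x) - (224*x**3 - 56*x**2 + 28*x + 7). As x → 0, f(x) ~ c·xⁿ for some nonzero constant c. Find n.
4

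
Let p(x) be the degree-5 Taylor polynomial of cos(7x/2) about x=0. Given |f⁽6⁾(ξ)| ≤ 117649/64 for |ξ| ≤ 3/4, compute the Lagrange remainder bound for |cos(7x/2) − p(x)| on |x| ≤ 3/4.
9529569/20971520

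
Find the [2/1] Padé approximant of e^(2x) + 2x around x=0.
(-2*x**2/3 + 10*x/3 + 1)/(1 - 2*x/3)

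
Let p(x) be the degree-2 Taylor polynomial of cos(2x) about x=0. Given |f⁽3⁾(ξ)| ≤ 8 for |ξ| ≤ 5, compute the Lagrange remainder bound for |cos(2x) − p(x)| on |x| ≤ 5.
500/3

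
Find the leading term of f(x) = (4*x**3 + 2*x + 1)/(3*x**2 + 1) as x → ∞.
4*x/3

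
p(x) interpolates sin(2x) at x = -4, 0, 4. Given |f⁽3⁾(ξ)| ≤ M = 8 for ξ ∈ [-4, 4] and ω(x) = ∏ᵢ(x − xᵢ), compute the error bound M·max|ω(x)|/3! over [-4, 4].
512*sqrt(3)/27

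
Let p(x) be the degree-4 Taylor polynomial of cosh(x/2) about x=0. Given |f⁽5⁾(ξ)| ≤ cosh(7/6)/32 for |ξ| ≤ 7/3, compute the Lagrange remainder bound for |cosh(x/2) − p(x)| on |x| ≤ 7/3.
16807*cosh(7/6)/933120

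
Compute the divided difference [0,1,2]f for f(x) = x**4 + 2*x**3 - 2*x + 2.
13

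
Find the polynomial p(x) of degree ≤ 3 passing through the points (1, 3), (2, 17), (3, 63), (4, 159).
3*x**3 - 2*x**2 - x + 3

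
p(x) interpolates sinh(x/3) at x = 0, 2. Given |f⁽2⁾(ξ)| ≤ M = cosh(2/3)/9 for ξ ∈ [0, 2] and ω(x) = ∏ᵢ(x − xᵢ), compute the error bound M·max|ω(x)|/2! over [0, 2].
cosh(2/3)/18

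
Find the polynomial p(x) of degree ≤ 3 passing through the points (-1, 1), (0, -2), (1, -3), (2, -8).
-x**3 + x**2 - x - 2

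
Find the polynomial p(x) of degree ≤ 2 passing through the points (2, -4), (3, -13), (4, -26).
-2*x**2 + x + 2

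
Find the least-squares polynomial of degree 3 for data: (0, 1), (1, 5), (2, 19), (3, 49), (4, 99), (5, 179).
8/9 + (667/378)x + (199/126)x² + (28/27)x³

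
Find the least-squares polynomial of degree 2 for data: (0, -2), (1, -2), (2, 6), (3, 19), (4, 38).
-79/35 + (-153/70)x + (43/14)x²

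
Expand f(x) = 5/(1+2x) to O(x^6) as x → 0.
5 - 10*x + 20*x**2 - 40*x**3 + 80*x**4 - 160*x**5 + O(x**6)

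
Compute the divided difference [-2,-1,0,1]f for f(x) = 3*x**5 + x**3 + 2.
16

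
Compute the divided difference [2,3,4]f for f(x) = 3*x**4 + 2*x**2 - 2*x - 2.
167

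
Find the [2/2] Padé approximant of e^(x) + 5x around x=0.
(-91*x**2/108 + 52*x/9 + 1)/(-x**2/108 - 2*x/9 + 1)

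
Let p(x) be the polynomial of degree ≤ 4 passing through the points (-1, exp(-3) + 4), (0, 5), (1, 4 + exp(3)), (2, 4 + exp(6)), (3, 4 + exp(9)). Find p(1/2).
(-5 + (-20*exp(6) + 572 + 90*exp(3) + 3*exp(9))*exp(3))*exp(-3)/128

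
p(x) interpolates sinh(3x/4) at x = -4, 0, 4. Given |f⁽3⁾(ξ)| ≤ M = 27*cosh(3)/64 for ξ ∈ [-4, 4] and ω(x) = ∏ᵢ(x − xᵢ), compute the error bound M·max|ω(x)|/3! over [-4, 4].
sqrt(3)*cosh(3)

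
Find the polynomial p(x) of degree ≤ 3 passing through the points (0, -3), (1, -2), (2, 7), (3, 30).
x**3 + x**2 - x - 3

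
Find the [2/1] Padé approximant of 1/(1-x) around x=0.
1/(1 - x)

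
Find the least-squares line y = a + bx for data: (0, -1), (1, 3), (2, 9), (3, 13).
a = -6/5, b = 24/5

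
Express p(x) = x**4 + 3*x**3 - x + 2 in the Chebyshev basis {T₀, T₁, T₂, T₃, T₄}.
(19/8)T₀ + (5/4)T₁ + (1/2)T₂ + (3/4)T₃ + (1/8)T₄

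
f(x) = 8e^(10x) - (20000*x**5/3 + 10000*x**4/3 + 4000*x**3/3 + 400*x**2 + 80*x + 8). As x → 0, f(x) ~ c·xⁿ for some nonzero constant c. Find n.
6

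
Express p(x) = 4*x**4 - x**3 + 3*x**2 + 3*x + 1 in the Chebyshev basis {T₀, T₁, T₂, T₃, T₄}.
(4)T₀ + (9/4)T₁ + (7/2)T₂ + (-1/4)T₃ + (1/2)T₄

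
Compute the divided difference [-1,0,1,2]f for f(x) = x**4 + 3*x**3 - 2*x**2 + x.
5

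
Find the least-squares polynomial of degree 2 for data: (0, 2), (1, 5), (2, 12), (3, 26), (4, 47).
82/35 + (-83/70)x + (43/14)x²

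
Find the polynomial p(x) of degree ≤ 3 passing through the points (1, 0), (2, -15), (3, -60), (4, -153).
-3*x**3 + 3*x**2 - 3*x + 3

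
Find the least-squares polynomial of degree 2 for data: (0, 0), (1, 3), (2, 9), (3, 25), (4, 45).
2/7 + (-48/35)x + (22/7)x²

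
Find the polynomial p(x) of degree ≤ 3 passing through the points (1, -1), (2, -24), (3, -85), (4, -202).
-3*x**3 - x**2 + x + 2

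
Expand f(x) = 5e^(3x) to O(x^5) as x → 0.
5 + 15*x + 45*x**2/2 + 45*x**3/2 + 135*x**4/8 + O(x**5)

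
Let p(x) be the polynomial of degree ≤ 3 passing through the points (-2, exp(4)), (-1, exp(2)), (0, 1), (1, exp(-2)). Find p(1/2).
(5 + (-5*exp(2) + 15 + exp(4))*exp(2))*exp(-2)/16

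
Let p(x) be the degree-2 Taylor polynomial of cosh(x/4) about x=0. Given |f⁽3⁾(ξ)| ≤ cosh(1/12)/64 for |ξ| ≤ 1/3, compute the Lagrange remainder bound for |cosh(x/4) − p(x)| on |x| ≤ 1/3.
cosh(1/12)/10368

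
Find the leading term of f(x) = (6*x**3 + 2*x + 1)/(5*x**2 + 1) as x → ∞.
6*x/5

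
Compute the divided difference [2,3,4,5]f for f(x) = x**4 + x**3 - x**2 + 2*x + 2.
15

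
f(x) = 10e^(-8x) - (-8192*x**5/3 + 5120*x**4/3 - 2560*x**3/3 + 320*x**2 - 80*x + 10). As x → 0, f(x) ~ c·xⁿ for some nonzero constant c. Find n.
6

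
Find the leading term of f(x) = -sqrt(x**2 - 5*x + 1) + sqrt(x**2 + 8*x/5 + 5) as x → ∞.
33/10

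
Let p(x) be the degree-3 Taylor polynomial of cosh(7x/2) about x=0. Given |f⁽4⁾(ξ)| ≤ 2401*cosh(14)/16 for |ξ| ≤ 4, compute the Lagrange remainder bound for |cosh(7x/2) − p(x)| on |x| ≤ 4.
4802*cosh(14)/3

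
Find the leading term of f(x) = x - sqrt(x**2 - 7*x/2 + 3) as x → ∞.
7/4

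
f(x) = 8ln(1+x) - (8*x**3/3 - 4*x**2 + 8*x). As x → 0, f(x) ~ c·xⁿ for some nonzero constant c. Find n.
4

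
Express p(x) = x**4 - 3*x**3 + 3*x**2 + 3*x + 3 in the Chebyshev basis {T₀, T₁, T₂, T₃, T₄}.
(39/8)T₀ + (3/4)T₁ + (2)T₂ + (-3/4)T₃ + (1/8)T₄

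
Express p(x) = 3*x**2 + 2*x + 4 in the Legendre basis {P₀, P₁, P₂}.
(5)P₀ + (2)P₁ + (2)P₂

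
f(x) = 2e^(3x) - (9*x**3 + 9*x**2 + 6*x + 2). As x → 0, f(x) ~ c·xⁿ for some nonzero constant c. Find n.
4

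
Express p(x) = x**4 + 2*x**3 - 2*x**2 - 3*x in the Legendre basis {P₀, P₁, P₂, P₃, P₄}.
(-7/15)P₀ + (-9/5)P₁ + (-16/21)P₂ + (4/5)P₃ + (8/35)P₄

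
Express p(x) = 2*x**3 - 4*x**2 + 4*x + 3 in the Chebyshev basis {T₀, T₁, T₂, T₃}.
T₀ + (11/2)T₁ + (-2)T₂ + (1/2)T₃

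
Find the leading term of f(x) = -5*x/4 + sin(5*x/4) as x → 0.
-125*x**3/384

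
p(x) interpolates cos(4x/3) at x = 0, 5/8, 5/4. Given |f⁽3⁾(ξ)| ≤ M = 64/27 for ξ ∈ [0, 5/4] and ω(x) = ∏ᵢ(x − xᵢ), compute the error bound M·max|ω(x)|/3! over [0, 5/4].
125*sqrt(3)/5832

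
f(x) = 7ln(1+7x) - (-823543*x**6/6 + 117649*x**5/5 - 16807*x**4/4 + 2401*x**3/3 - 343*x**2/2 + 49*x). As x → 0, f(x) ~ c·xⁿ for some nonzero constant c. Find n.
7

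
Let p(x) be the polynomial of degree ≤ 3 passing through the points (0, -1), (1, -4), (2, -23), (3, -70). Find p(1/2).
-5/4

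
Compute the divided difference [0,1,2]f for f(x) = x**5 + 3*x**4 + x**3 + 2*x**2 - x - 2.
41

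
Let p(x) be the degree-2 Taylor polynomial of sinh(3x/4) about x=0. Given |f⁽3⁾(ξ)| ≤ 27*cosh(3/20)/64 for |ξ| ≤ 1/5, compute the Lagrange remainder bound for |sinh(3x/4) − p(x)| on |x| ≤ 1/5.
9*cosh(3/20)/16000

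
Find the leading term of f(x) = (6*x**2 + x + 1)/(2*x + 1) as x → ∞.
3*x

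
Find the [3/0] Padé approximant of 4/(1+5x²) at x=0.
4 - 20*x**2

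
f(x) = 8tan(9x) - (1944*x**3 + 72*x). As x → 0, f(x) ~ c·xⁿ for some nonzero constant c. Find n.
5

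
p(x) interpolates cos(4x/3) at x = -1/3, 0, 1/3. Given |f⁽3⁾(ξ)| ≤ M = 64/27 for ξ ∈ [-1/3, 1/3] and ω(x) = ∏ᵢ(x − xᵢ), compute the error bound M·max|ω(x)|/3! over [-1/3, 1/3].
64*sqrt(3)/19683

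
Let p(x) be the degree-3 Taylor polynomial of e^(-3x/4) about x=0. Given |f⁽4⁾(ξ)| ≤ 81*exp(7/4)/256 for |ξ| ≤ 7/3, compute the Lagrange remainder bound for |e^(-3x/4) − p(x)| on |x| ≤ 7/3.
2401*exp(7/4)/6144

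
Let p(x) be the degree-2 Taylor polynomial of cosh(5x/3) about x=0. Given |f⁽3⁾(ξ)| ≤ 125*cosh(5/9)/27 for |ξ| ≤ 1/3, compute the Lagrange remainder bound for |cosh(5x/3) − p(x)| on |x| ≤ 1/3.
125*cosh(5/9)/4374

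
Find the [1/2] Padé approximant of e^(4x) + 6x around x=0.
(638*x/69 + 1)/(-32*x**2/69 - 52*x/69 + 1)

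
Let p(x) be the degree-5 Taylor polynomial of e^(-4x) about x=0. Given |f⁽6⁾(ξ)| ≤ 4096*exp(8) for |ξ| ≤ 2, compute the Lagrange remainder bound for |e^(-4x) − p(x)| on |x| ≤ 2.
16384*exp(8)/45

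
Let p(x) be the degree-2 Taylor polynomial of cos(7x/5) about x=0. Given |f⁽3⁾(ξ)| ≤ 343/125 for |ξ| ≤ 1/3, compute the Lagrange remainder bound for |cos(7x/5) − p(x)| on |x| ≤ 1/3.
343/20250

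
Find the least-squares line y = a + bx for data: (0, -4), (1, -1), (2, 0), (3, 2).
a = -18/5, b = 19/10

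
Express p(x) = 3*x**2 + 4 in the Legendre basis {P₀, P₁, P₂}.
(5)P₀ + (2)P₂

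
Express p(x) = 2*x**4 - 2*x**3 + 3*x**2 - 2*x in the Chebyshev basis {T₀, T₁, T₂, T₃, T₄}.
(9/4)T₀ + (-7/2)T₁ + (5/2)T₂ + (-1/2)T₃ + (1/4)T₄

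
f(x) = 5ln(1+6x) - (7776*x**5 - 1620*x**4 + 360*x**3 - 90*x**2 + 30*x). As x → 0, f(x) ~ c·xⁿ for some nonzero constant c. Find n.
6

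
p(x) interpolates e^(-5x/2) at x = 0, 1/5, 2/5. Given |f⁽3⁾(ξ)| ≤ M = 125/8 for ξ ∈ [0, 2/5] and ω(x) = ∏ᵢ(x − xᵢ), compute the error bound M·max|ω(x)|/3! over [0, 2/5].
sqrt(3)/216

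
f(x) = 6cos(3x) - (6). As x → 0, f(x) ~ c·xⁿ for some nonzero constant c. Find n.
2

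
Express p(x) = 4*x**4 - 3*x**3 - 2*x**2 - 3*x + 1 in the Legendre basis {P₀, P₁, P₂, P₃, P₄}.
(17/15)P₀ + (-24/5)P₁ + (20/21)P₂ + (-6/5)P₃ + (32/35)P₄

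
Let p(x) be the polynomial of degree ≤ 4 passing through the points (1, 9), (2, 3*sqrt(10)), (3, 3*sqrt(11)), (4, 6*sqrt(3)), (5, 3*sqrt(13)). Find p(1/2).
-315*sqrt(10)/32 - 135*sqrt(3)/16 + 105*sqrt(13)/128 + 2835/128 + 567*sqrt(11)/64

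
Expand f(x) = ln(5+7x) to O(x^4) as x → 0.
log(5) + 7*x/5 - 49*x**2/50 + 343*x**3/375 + O(x**4)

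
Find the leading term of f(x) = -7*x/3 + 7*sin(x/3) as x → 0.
-7*x**3/162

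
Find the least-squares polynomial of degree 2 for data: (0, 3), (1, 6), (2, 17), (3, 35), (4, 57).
92/35 + (59/70)x + (45/14)x²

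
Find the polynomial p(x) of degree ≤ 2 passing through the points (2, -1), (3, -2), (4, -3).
1 - x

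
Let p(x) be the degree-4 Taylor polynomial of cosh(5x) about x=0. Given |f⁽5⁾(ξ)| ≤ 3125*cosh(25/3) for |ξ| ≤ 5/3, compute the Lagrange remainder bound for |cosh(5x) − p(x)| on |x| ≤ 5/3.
1953125*cosh(25/3)/5832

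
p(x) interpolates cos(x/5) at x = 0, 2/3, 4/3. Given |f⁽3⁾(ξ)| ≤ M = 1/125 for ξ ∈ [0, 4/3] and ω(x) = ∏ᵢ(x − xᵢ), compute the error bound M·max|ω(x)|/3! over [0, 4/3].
8*sqrt(3)/91125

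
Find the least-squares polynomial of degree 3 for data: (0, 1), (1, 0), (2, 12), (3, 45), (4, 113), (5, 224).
20/21 + (-199/63)x + (2/3)x² + (16/9)x³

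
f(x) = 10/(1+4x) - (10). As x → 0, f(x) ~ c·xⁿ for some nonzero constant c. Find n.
1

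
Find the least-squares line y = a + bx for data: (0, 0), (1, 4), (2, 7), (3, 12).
a = -1/10, b = 39/10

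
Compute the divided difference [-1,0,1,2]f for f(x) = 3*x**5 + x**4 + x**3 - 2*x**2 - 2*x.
18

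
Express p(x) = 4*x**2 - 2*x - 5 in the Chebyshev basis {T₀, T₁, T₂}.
(-3)T₀ + (-2)T₁ + (2)T₂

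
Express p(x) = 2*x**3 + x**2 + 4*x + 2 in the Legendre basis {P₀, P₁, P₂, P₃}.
(7/3)P₀ + (26/5)P₁ + (2/3)P₂ + (4/5)P₃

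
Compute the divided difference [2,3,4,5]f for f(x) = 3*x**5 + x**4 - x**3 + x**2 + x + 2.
388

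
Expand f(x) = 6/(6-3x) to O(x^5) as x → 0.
1 + x/2 + x**2/4 + x**3/8 + x**4/16 + O(x**5)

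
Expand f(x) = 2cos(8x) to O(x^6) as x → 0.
2 - 64*x**2 + 1024*x**4/3 + O(x**6)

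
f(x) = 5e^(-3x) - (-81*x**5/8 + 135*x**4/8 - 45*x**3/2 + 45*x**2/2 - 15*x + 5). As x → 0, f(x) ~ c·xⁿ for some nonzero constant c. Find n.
6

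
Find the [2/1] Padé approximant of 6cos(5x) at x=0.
6 - 75*x**2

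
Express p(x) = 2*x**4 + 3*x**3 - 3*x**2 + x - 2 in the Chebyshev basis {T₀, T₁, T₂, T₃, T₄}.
(-11/4)T₀ + (13/4)T₁ + (-1/2)T₂ + (3/4)T₃ + (1/4)T₄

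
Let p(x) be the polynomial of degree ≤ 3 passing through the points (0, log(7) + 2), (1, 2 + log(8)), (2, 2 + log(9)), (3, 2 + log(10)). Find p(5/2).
2 + log(3*2**(3/8)*3**(7/8)*5**(5/16)*7**(1/16)/2)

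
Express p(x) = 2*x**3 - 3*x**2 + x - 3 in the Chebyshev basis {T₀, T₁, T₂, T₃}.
(-9/2)T₀ + (5/2)T₁ + (-3/2)T₂ + (1/2)T₃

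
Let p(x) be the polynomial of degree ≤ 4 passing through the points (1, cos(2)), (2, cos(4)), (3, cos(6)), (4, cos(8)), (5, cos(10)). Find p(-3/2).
3003*cos(2)/128 + 1155*cos(10)/128 - 1365*cos(8)/32 - 2145*cos(4)/32 + 5005*cos(6)/64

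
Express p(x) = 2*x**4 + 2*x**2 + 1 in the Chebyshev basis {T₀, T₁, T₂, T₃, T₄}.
(11/4)T₀ + (2)T₂ + (1/4)T₄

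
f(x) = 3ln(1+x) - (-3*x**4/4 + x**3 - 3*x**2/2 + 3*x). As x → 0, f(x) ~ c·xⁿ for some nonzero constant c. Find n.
5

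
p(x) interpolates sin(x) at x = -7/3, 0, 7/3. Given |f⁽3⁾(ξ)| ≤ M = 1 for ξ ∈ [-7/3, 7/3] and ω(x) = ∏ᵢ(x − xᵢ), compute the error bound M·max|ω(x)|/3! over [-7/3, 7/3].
343*sqrt(3)/729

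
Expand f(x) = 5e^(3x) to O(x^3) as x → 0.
5 + 15*x + 45*x**2/2 + O(x**3)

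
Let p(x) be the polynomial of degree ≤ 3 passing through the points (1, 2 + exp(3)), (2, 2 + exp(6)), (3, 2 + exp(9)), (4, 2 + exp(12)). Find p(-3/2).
-105*exp(12)/16 - 495*exp(6)/16 + 2 + 231*exp(3)/16 + 385*exp(9)/16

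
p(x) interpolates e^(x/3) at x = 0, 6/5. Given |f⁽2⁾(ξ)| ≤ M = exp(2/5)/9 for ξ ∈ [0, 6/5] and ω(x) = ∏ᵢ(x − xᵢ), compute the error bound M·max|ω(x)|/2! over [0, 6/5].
exp(2/5)/50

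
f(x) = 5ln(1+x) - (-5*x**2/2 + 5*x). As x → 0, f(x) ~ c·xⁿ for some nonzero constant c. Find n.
3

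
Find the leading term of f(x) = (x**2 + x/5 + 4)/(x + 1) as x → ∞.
x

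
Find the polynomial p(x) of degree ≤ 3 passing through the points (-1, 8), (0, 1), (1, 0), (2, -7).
-2*x**3 + 3*x**2 - 2*x + 1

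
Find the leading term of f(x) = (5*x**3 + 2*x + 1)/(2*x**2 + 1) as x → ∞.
5*x/2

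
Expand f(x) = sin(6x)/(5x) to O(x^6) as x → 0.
6/5 - 36*x**2/5 + 324*x**4/25 + O(x**6)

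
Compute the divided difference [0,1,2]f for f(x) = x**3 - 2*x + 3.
3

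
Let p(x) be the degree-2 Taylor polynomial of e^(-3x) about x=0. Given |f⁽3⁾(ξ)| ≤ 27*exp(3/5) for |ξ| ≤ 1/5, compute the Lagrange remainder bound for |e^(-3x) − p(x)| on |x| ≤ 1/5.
9*exp(3/5)/250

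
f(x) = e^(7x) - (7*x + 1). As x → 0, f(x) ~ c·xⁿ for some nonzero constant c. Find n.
2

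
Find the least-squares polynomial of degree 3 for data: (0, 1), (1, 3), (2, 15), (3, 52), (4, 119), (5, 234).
62/63 + (38/189)x + (-55/252)x² + (205/108)x³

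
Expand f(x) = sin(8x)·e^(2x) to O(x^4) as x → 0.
8*x + 16*x**2 - 208*x**3/3 + O(x**4)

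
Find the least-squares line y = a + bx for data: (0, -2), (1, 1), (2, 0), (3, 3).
a = -8/5, b = 7/5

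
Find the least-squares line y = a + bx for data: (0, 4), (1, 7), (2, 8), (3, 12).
a = 4, b = 5/2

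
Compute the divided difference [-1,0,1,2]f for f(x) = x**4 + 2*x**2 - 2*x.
2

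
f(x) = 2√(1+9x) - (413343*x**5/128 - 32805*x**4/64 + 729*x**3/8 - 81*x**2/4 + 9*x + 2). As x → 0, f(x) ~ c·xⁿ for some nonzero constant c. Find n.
6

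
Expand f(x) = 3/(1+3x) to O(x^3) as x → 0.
3 - 9*x + 27*x**2 + O(x**3)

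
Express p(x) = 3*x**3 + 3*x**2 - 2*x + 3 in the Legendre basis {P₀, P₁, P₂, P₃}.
(4)P₀ + (-1/5)P₁ + (2)P₂ + (6/5)P₃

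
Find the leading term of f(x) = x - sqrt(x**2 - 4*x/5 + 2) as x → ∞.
2/5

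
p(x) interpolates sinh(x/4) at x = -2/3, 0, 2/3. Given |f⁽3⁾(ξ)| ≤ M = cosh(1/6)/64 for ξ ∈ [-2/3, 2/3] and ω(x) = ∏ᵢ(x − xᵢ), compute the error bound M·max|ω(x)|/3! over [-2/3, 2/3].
sqrt(3)*cosh(1/6)/5832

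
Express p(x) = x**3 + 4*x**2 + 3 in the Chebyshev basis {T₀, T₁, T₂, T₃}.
(5)T₀ + (3/4)T₁ + (2)T₂ + (1/4)T₃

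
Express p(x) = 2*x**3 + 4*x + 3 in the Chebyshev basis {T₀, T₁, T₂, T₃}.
(3)T₀ + (11/2)T₁ + (1/2)T₃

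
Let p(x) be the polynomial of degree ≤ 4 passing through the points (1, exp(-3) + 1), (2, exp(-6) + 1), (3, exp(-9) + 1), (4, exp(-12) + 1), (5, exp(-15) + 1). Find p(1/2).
(-420*exp(9) - 180*exp(3) + 35 + 378*exp(6) + 315*exp(12) + 128*exp(15))*exp(-15)/128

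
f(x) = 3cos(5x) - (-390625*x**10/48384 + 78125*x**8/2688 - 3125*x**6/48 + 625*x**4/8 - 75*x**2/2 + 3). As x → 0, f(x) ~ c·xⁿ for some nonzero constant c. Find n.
12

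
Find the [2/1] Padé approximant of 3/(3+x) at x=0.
1/(x/3 + 1)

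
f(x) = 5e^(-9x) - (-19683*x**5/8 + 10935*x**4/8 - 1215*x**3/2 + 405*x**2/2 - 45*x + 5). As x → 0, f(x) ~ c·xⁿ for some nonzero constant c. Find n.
6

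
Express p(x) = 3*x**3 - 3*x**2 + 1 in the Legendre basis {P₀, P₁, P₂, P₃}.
(9/5)P₁ + (-2)P₂ + (6/5)P₃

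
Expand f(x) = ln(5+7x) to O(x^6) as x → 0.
log(5) + 7*x/5 - 49*x**2/50 + 343*x**3/375 - 2401*x**4/2500 + 16807*x**5/15625 + O(x**6)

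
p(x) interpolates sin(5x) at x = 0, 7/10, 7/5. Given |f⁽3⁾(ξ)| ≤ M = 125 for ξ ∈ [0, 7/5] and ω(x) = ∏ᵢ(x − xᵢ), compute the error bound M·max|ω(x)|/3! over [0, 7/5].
343*sqrt(3)/216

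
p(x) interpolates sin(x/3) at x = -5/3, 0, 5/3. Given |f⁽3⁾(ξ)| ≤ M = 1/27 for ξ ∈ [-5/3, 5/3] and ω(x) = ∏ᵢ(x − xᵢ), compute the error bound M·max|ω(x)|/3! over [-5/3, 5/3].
125*sqrt(3)/19683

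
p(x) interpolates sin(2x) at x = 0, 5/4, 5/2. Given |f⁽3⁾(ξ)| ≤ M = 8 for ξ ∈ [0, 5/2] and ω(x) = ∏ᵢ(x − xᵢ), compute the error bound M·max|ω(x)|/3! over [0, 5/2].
125*sqrt(3)/216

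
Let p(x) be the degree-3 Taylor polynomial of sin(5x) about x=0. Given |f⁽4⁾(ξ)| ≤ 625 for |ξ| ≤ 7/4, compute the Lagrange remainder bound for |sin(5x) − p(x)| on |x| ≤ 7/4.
1500625/6144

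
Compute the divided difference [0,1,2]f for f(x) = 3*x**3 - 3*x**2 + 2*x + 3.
6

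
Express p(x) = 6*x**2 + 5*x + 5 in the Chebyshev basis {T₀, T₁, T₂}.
(8)T₀ + (5)T₁ + (3)T₂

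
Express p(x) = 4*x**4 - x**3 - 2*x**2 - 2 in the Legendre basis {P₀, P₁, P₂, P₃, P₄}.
(-28/15)P₀ + (-3/5)P₁ + (20/21)P₂ + (-2/5)P₃ + (32/35)P₄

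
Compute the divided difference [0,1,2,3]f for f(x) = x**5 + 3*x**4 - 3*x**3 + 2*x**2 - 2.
40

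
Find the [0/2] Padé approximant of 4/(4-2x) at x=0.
1/(1 - x/2)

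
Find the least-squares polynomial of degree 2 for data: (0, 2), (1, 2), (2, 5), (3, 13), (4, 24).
72/35 + (-31/14)x + (27/14)x²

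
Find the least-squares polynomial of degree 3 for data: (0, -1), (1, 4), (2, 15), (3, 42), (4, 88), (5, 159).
-103/126 + (1555/756)x + (295/252)x² + (26/27)x³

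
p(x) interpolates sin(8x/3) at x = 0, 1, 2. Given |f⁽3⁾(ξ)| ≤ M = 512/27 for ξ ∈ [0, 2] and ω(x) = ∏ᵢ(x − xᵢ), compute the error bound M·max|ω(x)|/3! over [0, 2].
512*sqrt(3)/729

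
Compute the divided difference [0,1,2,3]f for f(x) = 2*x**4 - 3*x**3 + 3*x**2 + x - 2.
9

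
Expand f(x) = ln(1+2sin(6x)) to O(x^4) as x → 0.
12*x - 72*x**2 + 504*x**3 + O(x**4)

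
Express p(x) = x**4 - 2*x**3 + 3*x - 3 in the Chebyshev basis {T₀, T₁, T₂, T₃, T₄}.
(-21/8)T₀ + (3/2)T₁ + (1/2)T₂ + (-1/2)T₃ + (1/8)T₄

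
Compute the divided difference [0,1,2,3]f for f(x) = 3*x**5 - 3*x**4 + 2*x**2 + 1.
57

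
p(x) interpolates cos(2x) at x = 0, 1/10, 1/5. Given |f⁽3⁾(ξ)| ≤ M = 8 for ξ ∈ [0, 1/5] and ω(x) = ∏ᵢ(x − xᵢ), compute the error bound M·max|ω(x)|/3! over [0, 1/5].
sqrt(3)/3375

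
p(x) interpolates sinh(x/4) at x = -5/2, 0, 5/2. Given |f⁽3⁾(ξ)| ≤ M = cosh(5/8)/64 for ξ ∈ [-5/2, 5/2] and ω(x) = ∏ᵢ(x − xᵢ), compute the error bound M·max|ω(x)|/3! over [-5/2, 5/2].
125*sqrt(3)*cosh(5/8)/13824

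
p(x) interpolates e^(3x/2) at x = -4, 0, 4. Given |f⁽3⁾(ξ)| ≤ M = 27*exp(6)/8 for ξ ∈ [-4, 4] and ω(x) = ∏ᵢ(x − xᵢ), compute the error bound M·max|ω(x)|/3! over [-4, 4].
8*sqrt(3)*exp(6)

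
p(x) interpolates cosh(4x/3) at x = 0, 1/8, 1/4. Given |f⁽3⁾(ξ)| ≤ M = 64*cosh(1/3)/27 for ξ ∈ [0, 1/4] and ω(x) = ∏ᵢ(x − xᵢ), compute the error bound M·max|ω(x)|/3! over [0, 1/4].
sqrt(3)*cosh(1/3)/5832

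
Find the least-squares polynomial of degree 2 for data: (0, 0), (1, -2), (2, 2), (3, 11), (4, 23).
-2/7 + (-247/70)x + (33/14)x²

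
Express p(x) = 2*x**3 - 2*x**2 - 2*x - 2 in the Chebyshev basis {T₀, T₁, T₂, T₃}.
(-3)T₀ + (-1/2)T₁ - T₂ + (1/2)T₃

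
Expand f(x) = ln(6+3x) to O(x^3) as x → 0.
log(6) + x/2 - x**2/8 + O(x**3)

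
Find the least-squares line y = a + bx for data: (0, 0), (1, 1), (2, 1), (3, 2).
a = 1/10, b = 3/5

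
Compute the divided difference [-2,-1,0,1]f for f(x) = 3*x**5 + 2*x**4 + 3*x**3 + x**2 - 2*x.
14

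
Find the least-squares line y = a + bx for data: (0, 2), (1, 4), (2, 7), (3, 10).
a = 17/10, b = 27/10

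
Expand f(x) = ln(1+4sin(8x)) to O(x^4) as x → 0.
32*x - 512*x**2 + 31744*x**3/3 + O(x**4)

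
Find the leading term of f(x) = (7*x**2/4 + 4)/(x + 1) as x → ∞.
7*x/4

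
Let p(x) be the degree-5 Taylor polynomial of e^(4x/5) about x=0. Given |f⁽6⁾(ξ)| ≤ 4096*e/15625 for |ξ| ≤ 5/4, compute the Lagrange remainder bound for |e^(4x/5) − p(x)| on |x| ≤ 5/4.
e/720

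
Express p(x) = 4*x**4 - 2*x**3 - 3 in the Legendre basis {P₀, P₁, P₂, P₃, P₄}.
(-11/5)P₀ + (-6/5)P₁ + (16/7)P₂ + (-4/5)P₃ + (32/35)P₄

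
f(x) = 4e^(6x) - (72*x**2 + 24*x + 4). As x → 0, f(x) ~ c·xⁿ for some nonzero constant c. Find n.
3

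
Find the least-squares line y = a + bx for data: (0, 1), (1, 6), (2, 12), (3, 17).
a = 9/10, b = 27/5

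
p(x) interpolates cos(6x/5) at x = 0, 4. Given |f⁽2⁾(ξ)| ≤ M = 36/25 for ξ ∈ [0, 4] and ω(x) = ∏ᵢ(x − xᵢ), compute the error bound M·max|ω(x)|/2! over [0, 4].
72/25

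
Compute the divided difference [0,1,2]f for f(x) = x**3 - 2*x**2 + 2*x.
1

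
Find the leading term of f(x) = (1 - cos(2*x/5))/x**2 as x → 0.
2/25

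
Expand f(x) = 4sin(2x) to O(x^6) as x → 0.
8*x - 16*x**3/3 + 16*x**5/15 + O(x**6)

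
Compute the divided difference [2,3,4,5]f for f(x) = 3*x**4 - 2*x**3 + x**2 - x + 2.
40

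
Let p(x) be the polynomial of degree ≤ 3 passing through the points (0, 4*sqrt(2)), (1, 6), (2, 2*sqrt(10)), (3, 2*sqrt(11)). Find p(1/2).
-5*sqrt(10)/8 + sqrt(11)/8 + 5*sqrt(2)/4 + 45/8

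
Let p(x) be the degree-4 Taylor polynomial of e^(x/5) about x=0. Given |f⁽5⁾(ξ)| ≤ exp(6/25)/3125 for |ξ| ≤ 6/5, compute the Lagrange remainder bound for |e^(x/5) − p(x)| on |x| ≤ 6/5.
324*exp(6/25)/48828125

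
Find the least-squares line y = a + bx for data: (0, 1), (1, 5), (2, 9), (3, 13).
a = 1, b = 4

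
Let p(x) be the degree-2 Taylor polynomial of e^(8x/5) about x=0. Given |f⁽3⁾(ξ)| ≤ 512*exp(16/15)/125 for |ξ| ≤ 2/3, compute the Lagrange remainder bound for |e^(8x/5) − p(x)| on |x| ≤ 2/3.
2048*exp(16/15)/10125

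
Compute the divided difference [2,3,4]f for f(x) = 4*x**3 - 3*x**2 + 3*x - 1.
33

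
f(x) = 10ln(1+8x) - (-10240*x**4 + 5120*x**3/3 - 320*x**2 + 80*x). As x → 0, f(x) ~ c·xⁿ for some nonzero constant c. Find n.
5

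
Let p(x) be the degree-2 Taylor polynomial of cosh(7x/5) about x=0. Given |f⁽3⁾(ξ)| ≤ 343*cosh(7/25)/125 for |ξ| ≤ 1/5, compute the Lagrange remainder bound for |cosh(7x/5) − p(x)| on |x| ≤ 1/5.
343*cosh(7/25)/93750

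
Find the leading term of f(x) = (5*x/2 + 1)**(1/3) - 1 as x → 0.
5*x/6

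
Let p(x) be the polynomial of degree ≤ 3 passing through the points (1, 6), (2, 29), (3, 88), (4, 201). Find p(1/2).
19/8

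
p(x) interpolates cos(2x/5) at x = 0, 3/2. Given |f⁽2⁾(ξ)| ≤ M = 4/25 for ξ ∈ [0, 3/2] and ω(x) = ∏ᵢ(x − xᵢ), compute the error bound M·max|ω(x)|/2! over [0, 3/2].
9/200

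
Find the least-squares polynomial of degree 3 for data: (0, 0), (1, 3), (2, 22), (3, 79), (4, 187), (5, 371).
-1/42 + (205/252)x + (-43/42)x² + (113/36)x³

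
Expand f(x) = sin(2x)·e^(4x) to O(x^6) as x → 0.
2*x + 8*x**2 + 44*x**3/3 + 16*x**4 + 164*x**5/15 + O(x**6)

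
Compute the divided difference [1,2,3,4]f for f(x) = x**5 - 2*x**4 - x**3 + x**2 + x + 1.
44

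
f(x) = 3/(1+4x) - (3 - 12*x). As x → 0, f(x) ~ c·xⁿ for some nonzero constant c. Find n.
2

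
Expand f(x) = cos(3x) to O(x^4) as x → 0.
1 - 9*x**2/2 + O(x**4)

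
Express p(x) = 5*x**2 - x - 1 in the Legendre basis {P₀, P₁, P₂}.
(2/3)P₀ - P₁ + (10/3)P₂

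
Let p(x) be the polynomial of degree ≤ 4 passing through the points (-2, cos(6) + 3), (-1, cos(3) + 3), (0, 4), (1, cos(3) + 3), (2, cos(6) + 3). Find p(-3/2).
21*cos(3)/16 + 15*cos(6)/64 + 157/64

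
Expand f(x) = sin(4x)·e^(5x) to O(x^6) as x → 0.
4*x + 20*x**2 + 118*x**3/3 + 30*x**4 - 619*x**5/30 + O(x**6)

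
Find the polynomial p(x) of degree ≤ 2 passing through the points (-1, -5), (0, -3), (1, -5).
-2*x**2 - 3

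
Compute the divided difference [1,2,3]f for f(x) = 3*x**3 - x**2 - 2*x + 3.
17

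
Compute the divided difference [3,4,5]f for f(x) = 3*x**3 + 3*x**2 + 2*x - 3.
39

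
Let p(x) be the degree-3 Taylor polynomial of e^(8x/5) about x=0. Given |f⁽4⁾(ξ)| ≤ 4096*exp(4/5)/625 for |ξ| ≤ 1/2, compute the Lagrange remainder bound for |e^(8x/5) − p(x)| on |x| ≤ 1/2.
32*exp(4/5)/1875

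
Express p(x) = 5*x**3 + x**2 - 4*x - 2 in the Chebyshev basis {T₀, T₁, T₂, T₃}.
(-3/2)T₀ + (-1/4)T₁ + (1/2)T₂ + (5/4)T₃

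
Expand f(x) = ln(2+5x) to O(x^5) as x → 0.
log(2) + 5*x/2 - 25*x**2/8 + 125*x**3/24 - 625*x**4/64 + O(x**5)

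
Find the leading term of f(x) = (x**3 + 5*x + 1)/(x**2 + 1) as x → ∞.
x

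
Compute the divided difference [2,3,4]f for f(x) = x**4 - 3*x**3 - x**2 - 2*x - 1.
27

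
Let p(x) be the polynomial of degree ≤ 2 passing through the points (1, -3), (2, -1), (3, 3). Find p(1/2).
-13/4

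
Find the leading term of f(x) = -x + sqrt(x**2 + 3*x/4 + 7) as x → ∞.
3/8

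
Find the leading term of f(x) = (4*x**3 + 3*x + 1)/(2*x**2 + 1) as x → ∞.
2*x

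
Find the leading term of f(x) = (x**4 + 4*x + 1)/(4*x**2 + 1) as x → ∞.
x**2/4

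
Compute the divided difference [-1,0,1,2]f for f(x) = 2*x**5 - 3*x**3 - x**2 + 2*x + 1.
7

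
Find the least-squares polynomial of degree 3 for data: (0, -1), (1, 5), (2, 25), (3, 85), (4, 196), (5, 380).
-95/126 + (233/108)x + (-97/252)x² + (82/27)x³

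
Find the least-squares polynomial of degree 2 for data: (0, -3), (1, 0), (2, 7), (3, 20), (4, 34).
-16/5 + (7/5)x + (2)x²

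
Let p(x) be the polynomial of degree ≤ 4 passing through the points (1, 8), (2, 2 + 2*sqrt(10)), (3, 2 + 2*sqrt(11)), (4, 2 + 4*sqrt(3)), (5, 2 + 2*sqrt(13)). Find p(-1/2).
-693*sqrt(10)/16 - 385*sqrt(3)/8 + 315*sqrt(13)/64 + 3593/64 + 1485*sqrt(11)/32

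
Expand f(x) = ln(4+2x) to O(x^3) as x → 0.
log(4) + x/2 - x**2/8 + O(x**3)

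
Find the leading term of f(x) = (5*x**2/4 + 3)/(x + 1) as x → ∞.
5*x/4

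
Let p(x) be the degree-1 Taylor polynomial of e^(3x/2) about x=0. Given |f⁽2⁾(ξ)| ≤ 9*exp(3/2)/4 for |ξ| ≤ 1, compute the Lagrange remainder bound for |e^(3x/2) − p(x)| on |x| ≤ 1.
9*exp(3/2)/8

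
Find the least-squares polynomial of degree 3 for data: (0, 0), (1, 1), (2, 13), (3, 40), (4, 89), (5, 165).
-1/18 + (-1511/756)x + (293/126)x² + (101/108)x³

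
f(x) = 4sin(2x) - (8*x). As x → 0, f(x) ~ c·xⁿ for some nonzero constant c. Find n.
3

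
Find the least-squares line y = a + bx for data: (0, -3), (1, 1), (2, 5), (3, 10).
a = -16/5, b = 43/10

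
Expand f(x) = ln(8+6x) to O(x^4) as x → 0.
log(8) + 3*x/4 - 9*x**2/32 + 9*x**3/64 + O(x**4)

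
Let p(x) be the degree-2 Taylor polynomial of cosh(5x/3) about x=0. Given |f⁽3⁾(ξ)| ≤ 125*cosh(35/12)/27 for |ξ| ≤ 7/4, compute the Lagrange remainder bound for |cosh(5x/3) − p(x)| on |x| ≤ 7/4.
42875*cosh(35/12)/10368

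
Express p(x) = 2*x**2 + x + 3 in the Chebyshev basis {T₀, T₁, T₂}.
(4)T₀ + T₁ + T₂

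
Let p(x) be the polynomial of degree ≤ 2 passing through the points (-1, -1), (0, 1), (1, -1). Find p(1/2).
1/2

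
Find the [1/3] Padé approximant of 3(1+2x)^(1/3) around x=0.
(5*x + 3)/(8*x**3/81 - 2*x**2/9 + x + 1)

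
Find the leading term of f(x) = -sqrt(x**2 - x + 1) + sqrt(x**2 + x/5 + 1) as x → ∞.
3/5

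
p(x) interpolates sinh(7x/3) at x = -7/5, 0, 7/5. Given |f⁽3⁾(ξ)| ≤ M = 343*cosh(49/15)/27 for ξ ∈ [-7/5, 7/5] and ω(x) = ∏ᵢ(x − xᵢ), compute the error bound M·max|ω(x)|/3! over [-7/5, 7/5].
117649*sqrt(3)*cosh(49/15)/91125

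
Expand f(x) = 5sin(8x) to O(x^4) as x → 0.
40*x - 1280*x**3/3 + O(x**4)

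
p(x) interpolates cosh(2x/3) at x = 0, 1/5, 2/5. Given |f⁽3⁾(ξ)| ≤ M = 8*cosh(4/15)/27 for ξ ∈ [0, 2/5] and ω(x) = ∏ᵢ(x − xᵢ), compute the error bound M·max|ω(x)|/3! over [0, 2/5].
8*sqrt(3)*cosh(4/15)/91125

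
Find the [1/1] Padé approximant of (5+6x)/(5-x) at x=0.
(6*x/5 + 1)/(1 - x/5)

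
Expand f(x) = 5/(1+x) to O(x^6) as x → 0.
5 - 5*x + 5*x**2 - 5*x**3 + 5*x**4 - 5*x**5 + O(x**6)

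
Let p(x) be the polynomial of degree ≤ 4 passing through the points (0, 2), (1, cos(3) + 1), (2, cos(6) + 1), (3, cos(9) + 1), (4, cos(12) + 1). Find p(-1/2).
35*cos(12)/128 - 45*cos(9)/32 + 189*cos(6)/64 - 105*cos(3)/32 + 443/128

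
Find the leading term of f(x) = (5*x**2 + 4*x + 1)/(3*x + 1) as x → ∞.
5*x/3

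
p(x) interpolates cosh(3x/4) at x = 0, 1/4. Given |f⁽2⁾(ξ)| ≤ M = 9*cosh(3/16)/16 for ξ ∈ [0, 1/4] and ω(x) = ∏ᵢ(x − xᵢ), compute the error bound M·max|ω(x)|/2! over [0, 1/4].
9*cosh(3/16)/2048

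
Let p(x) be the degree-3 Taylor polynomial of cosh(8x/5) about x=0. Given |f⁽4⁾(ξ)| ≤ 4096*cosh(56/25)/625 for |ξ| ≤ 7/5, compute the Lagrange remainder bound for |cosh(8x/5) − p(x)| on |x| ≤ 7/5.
1229312*cosh(56/25)/1171875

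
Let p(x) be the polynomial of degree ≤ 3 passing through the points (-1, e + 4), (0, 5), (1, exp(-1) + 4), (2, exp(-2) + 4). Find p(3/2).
(5 + 15*e + (e + 59)*exp(2))*exp(-2)/16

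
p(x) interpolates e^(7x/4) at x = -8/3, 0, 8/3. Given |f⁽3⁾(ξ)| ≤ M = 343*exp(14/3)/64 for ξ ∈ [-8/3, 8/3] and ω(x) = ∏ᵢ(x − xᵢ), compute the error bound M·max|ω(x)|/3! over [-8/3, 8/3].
2744*sqrt(3)*exp(14/3)/729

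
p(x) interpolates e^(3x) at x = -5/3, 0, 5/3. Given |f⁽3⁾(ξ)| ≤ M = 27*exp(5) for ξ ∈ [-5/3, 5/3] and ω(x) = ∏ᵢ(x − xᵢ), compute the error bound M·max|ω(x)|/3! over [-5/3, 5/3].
125*sqrt(3)*exp(5)/27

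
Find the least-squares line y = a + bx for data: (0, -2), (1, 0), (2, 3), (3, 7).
a = -5/2, b = 3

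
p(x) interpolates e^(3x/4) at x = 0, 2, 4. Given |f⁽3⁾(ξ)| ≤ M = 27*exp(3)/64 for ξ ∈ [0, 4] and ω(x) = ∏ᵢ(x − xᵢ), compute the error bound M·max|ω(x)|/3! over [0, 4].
sqrt(3)*exp(3)/8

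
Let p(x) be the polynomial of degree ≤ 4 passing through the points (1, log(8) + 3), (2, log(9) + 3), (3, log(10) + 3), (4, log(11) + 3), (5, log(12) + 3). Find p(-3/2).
log(309485009821345068724781056000000000000000000000000000000000000000000000000000000000000000000000000000000*11**(11/32)*2**(81/128)*3**(123/128)*5**(13/64)/789157260429759242097992683682682139961107682185177269112730498723873946354418953378950901345590804885499) + 3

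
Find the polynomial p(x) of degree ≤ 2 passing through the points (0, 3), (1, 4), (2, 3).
-x**2 + 2*x + 3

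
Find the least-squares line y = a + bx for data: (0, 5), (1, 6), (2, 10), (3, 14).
a = 41/10, b = 31/10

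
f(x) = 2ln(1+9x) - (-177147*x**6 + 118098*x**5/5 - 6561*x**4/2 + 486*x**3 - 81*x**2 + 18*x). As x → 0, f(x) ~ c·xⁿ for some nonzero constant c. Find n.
7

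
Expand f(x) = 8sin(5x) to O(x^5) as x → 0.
40*x - 500*x**3/3 + O(x**5)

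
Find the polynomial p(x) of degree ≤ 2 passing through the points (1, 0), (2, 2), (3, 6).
x**2 - x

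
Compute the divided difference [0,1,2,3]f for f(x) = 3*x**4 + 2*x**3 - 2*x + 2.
20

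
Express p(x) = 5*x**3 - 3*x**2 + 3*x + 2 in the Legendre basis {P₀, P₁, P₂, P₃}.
P₀ + (6)P₁ + (-2)P₂ + (2)P₃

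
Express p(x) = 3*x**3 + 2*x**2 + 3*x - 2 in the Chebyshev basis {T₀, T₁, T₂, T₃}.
-T₀ + (21/4)T₁ + T₂ + (3/4)T₃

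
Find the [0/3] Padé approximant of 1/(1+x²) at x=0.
1/(x**2 + 1)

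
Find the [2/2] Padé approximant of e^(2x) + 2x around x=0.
(5*x**2/3 + 4*x + 1)/(1 - x**2/3)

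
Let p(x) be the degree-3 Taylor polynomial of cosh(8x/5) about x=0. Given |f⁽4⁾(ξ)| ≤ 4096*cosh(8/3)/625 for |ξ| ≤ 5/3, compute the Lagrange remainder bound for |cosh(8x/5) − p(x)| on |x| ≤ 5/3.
512*cosh(8/3)/243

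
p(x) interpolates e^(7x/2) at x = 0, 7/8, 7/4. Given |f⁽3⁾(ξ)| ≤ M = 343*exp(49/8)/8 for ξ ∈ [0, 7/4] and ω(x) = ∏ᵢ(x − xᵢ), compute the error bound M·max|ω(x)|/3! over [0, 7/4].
117649*sqrt(3)*exp(49/8)/110592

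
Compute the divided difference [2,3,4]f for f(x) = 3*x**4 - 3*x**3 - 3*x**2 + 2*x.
135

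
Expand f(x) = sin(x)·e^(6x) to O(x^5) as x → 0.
x + 6*x**2 + 107*x**3/6 + 35*x**4 + O(x**5)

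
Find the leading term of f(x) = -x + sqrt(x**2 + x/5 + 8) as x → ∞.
1/10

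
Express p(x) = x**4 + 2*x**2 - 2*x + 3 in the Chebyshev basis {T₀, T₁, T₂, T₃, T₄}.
(35/8)T₀ + (-2)T₁ + (3/2)T₂ + (1/8)T₄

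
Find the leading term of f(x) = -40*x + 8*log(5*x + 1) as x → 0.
-100*x**2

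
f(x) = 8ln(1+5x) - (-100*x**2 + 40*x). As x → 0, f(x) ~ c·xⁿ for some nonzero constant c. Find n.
3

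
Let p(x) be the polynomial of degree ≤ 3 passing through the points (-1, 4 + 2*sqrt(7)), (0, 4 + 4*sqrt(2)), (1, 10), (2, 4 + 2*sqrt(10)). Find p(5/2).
-73/8 - 5*sqrt(7)/8 + 21*sqrt(2)/4 + 35*sqrt(10)/8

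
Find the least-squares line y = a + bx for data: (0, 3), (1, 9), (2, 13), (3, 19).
a = 16/5, b = 26/5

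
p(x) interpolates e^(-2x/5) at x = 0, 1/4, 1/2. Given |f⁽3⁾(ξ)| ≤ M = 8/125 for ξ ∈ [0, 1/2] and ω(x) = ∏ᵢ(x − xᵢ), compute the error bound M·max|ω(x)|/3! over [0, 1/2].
sqrt(3)/27000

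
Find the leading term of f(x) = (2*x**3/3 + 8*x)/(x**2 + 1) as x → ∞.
2*x/3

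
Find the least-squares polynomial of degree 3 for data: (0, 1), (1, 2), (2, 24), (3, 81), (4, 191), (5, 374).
7/9 + (-655/378)x + (46/63)x² + (157/54)x³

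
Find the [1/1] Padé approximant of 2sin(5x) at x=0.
10*x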